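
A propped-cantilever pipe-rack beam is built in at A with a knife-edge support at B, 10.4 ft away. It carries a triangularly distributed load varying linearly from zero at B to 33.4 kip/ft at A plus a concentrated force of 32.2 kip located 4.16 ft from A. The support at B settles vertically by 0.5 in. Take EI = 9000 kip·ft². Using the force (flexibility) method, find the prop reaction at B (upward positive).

Release the roller at B. Primary structure: cantilever fixed at A.
Primary-structure tip deflection at B by superposition:
  triangular load, peak 33.4 at the fixed end: w₀L⁴/(30EI) = 13024/EI
  point load 32.2 at a = 4.16: Pa²(3L − a)/(6EI) = 2511/EI
  δ_0 = 15536/EI
Flexibility coefficient — unit upward force at B: δ_{BB} = L³/(3EI) = 375/EI.
With EI = 9000 kip·ft²: δ_0 = 1.7262 ft and δ_{BB} = 0.041662 ft/kip.
Compatibility — the beam at B must follow the support down by 0.04167 ft: δ_0 − R_B·δ_{BB} = 0.04167, so R_B = (1.7262 − 0.04167)/0.041662 = 40.43 kip.

R_B = 40.43 kip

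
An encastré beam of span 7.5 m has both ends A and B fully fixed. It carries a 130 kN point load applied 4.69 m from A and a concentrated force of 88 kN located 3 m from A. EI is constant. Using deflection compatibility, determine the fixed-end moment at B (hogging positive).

Take the two fixed-end moments M_A, M_B as redundants; the released structure is the simple span AB.
Simple-span end rotations at A and B under the given loads:
  at A: point load 130 at a = 4.69: Pab(L + b)/(6LEI) = 392.5/EI
  at B: point load 130 at a = 4.69: Pab(L + a)/(6LEI) = 464.1/EI
  at A: point load 88 at a = 3: Pab(L + b)/(6LEI) = 316.8/EI
  at B: point load 88 at a = 3: Pab(L + a)/(6LEI) = 277.2/EI
  θ_A0 = 709.3/EI,  θ_B0 = 741.3/EI
Flexibility coefficients: a unit moment at one end gives L/(3EI) there and L/(6EI) at the far end, so f₁₁ = f₂₂ = 2.5/EI and f₁₂ = f₂₁ = 1.25/EI.
Compatibility — zero rotation at each built-in end:
  2.5 M_A + 1.25 M_B = 709.3
  1.25 M_A + 2.5 M_B = 741.3
Solving the pair gives M_A = 180.6 kN·m and M_B = 206.2 kN·m (hogging).

M_B = 206.2 kN·m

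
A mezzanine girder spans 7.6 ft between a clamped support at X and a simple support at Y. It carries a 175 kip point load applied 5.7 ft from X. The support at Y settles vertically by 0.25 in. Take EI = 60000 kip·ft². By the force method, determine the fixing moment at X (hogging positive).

Remove the prop at Y; the released (primary) structure is a cantilever built in at X.
Primary-structure tip deflection at Y by superposition:
  point load 175 at a = 5.7: Pa²(3L − a)/(6EI) = 16204/EI
Tip deflection under a unit load at Y: L³/(3EI) = 146.3/EI.
With EI = 60000 kip·ft²: δ_0 = 0.27007 ft and δ_{YY} = 0.002439 ft/kip.
Compatibility — the beam at Y must follow the support down by 0.02083 ft: δ_0 − R_Y·δ_{YY} = 0.02083, so R_Y = (0.27007 − 0.02083)/0.002439 = 102.2 kip.
Moment equilibrium about X: M_X = Σ(load moments about X) − R_Y·L = 997.5 − 102.2×7.6 = 220.8 kip·ft.

M_X = 220.8 kip·ft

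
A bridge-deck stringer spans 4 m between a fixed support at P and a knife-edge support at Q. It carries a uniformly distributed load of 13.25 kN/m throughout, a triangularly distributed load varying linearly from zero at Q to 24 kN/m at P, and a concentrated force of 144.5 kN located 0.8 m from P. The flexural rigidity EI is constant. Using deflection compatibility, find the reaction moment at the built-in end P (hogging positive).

M_P = 135.3 kN·m

Release the roller at Q. Primary structure: cantilever fixed at P.
Deflection at Q on the released cantilever, summing each load's contribution:
  UDL 13.25: wL⁴/(8EI) = 424/EI
  triangular load, peak 24 at the fixed end: w₀L⁴/(30EI) = 204.8/EI
  point load 144.5 at a = 0.8: Pa²(3L − a)/(6EI) = 172.6/EI
  δ_0 = 801.4/EI
Tip deflection under a unit load at Q: L³/(3EI) = 21.33/EI.
The prop prevents deflection at Q: R_Q = δ_0/δ_{QQ} = 801.4/21.33 = 37.57 kN.
Moment equilibrium about P: M_P = Σ(load moments about P) − R_Q·L = 285.6 − 37.57×4 = 135.3 kN·m.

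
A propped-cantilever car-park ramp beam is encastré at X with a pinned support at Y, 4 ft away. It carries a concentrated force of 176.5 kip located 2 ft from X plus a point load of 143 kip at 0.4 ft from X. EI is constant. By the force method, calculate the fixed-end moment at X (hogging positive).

M_X = 181.3 kip·ft

Choose R_Y as the redundant. The primary structure is the cantilever fixed at X.
Free-end deflection of the primary structure under the applied loading (downward +):
  point load 176.5 at a = 2: Pa²(3L − a)/(6EI) = 1177/EI
  point load 143 at a = 0.4: Pa²(3L − a)/(6EI) = 44.23/EI
  δ_0 = 1221/EI
Tip deflection under a unit load at Y: L³/(3EI) = 21.33/EI.
Compatibility at Y: δ_0 − R_Y·δ_{YY} = 0, so R_Y = 1221/21.33 = 57.23 kip.
Moment equilibrium about X: M_X = Σ(load moments about X) − R_Y·L = 410.2 − 57.23×4 = 181.3 kip·ft.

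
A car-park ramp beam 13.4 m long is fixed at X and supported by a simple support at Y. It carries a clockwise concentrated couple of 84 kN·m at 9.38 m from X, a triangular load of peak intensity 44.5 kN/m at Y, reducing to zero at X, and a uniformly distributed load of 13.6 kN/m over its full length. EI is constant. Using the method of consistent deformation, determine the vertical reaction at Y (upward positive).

Choose R_Y as the redundant. The primary structure is the cantilever fixed at X.
Free-end deflection of the primary structure under the applied loading (downward +):
  clockwise couple 84 at a = 9.38: M₀a(2L − a)/(2EI) = 6863/EI
  triangular load, peak 44.5 at the free end: 11w₀L⁴/(120EI) = 131520/EI
  UDL 13.6: wL⁴/(8EI) = 54811/EI
  δ_0 = 193193/EI
Tip deflection under a unit load at Y: L³/(3EI) = 802/EI.
Compatibility at Y: δ_0 − R_Y·δ_{YY} = 0, so R_Y = 193193/802 = 240.9 kN.

R_Y = 240.9 kN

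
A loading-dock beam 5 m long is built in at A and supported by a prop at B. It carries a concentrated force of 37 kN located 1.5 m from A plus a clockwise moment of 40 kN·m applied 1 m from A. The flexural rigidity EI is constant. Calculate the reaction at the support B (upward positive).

Choose R_B as the redundant. The primary structure is the cantilever fixed at A.
Downward deflection at the released point B due to the loads:
  point load 37 at a = 1.5: Pa²(3L − a)/(6EI) = 187.3/EI
  clockwise couple 40 at a = 1: M₀a(2L − a)/(2EI) = 180/EI
  δ_0 = 367.3/EI
Flexibility coefficient — unit upward force at B: δ_{BB} = L³/(3EI) = 41.67/EI.
Compatibility at B: δ_0 − R_B·δ_{BB} = 0, so R_B = 367.3/41.67 = 8.816 kN.

R_B = 8.816 kN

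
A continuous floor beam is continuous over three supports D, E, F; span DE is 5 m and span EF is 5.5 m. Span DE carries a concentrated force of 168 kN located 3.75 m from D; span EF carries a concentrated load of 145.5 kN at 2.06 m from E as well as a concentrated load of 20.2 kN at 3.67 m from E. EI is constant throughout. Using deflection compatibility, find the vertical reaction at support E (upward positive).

Insert a hinge at E; M_E is the redundant, and each span becomes simply supported.
End slopes at the hinge E, treating each span as simply supported:
  span DE: point load 168 at a = 3.75: Pab(L + a)/(6LEI) = 229.7/EI
  span EF: point load 145.5 at a = 2.06: Pab(L + b)/(6LEI) = 279.3/EI
  span EF: point load 20.2 at a = 3.67: Pab(L + b)/(6LEI) = 30.13/EI
  relative rotation θ_0 = (229.7 + 309.5)/EI = 539.1/EI
A unit hogging moment at E produces rotation L₁/(3EI) + L₂/(3EI) = 3.5/EI.
Compatibility: M_E·(L₁+L₂)/(3EI) = θ_0, giving M_E = 154 kN·m (hogging).
Span DE, ΣM about D with M_E applied at E: R_E^{DE}·5 = 630 + 154, so R_E^{DE} = 156.8 kN and R_D = 168 − 156.8 = 11.19 kN.
Span EF, ΣM about F: R_E^{EF}·5.5 = 537.5 + 154, so R_E^{EF} = 125.7 kN and R_F = 165.7 − 125.7 = 39.97 kN.
R_E = 156.8 + 125.7 = 282.5 kN.

R_E = 282.5 kN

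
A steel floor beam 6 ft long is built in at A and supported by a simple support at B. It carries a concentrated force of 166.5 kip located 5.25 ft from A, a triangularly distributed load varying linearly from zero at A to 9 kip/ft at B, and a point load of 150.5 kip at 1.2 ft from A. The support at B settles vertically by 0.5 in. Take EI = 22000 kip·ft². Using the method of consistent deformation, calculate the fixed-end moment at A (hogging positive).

M_A = 286.8 kip·ft

Take the reaction at B as the redundant and release it; the primary structure is a cantilever fixed at A.
Primary-structure tip deflection at B by superposition:
  point load 166.5 at a = 5.25: Pa²(3L − a)/(6EI) = 9752/EI
  triangular load, peak 9 at the free end: 11w₀L⁴/(120EI) = 1069/EI
  point load 150.5 at a = 1.2: Pa²(3L − a)/(6EI) = 606.8/EI
  δ_0 = 11428/EI
Flexibility coefficient — unit upward force at B: δ_{BB} = L³/(3EI) = 72/EI.
With EI = 22000 kip·ft²: δ_0 = 0.51945 ft and δ_{BB} = 0.003273 ft/kip.
Compatibility — the beam at B must follow the support down by 0.04167 ft: δ_0 − R_B·δ_{BB} = 0.04167, so R_B = (0.51945 − 0.04167)/0.003273 = 146 kip.
Moment equilibrium about A: M_A = Σ(load moments about A) − R_B·L = 1163 − 146×6 = 286.8 kip·ft.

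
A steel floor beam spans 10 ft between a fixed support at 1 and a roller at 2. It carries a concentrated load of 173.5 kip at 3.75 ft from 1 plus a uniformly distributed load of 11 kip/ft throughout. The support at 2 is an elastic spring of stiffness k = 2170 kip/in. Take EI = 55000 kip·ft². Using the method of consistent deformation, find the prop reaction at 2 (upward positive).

Remove the prop at 2; the released (primary) structure is a cantilever built in at 1.
Downward deflection at the released point 2 due to the loads:
  point load 173.5 at a = 3.75: Pa²(3L − a)/(6EI) = 10674/EI
  UDL 11: wL⁴/(8EI) = 13750/EI
  δ_0 = 24424/EI
Flexibility coefficient — unit upward force at 2: δ_{22} = L³/(3EI) = 333.3/EI.
With EI = 55000 kip·ft²: δ_0 = 0.44408 ft and δ_{22} = 0.006061 ft/kip.
Compatibility — the spring shortens by R_2/k under the reaction it provides: δ_0 − R_2·δ_{22} = R_2/k. With 1/k = 1/(2170×12) ft/kip = 0.000038 ft/kip, R_2 = δ_0 / (δ_{22} + 1/k) = 0.44408 / (0.006061 + 0.000038) = 72.81 kip.

R_2 = 72.81 kip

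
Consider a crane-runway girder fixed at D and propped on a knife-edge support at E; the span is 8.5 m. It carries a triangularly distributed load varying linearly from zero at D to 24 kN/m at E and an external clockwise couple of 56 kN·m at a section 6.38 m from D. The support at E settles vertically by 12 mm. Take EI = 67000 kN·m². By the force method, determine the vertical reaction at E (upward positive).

R_E = 61.44 kN

Take the reaction at E as the redundant and release it; the primary structure is a cantilever fixed at D.
Downward deflection at the released point E due to the loads:
  triangular load, peak 24 at the free end: 11w₀L⁴/(120EI) = 11484/EI
  clockwise couple 56 at a = 6.38: M₀a(2L − a)/(2EI) = 1897/EI
  δ_0 = 13381/EI
Flexibility coefficient — unit upward force at E: δ_{EE} = L³/(3EI) = 204.7/EI.
With EI = 67000 kN·m²: δ_0 = 0.19972 m and δ_{EE} = 0.003055 m/kN.
Compatibility — the beam at E must follow the support down by 0.012 m: δ_0 − R_E·δ_{EE} = 0.012, so R_E = (0.19972 − 0.012)/0.003055 = 61.44 kN.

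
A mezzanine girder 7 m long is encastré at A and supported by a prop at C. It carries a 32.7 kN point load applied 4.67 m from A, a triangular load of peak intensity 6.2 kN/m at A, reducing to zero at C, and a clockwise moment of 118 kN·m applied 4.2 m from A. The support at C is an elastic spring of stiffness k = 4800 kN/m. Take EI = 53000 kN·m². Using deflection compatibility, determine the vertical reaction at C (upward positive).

Release the roller at C. Primary structure: cantilever fixed at A.
Downward deflection at the released point C due to the loads:
  point load 32.7 at a = 4.67: Pa²(3L − a)/(6EI) = 1941/EI
  triangular load, peak 6.2 at the fixed end: w₀L⁴/(30EI) = 496.2/EI
  clockwise couple 118 at a = 4.2: M₀a(2L − a)/(2EI) = 2428/EI
  δ_0 = 4866/EI
Flexibility coefficient — unit upward force at C: δ_{CC} = L³/(3EI) = 114.3/EI.
With EI = 53000 kN·m²: δ_0 = 0.091804 m and δ_{CC} = 0.002157 m/kN.
Compatibility — the spring shortens by R_C/k under the reaction it provides: δ_0 − R_C·δ_{CC} = R_C/k. With 1/k = 0.000208 m/kN, R_C = δ_0 / (δ_{CC} + 1/k) = 0.091804 / (0.002157 + 0.000208) = 38.81 kN.

R_C = 38.81 kN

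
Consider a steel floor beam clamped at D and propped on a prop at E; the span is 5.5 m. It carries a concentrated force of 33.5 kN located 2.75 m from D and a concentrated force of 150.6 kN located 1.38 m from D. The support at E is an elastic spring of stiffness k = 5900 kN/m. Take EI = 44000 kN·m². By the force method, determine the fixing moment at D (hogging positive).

Take the reaction at E as the redundant and release it; the primary structure is a cantilever fixed at D.
Free-end deflection of the primary structure under the applied loading (downward +):
  point load 33.5 at a = 2.75: Pa²(3L − a)/(6EI) = 580.6/EI
  point load 150.6 at a = 1.38: Pa²(3L − a)/(6EI) = 722.7/EI
  δ_0 = 1303/EI
Tip deflection under a unit load at E: L³/(3EI) = 55.46/EI.
With EI = 44000 kN·m²: δ_0 = 0.029621 m and δ_{EE} = 0.00126 m/kN.
Compatibility — the spring shortens by R_E/k under the reaction it provides: δ_0 − R_E·δ_{EE} = R_E/k. With 1/k = 0.000169 m/kN, R_E = δ_0 / (δ_{EE} + 1/k) = 0.029621 / (0.00126 + 0.000169) = 20.72 kN.
Moment equilibrium about D: M_D = Σ(load moments about D) − R_E·L = 300 − 20.72×5.5 = 186 kN·m.

M_D = 186 kN·m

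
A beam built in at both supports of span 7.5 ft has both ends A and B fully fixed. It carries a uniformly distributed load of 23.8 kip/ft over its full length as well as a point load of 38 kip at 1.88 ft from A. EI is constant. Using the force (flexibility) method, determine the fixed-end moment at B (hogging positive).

Release both end moments; the primary structure is a simply-supported span AB with redundants M_A and M_B.
End rotations of the released simple span under the applied load (×1/EI):
  at A: UDL 23.8: wL³/(24EI) = 418.4/EI
  at B: UDL 23.8: wL³/(24EI) = 418.4/EI
  at A: point load 38 at a = 1.88: Pab(L + b)/(6LEI) = 117.1/EI
  at B: point load 38 at a = 1.88: Pab(L + a)/(6LEI) = 83.69/EI
  θ_A0 = 535.4/EI,  θ_B0 = 502/EI
Flexibility coefficients: a unit moment at one end gives L/(3EI) there and L/(6EI) at the far end, so f₁₁ = f₂₂ = 2.5/EI and f₁₂ = f₂₁ = 1.25/EI.
Compatibility — zero rotation at each built-in end:
  2.5 M_A + 1.25 M_B = 535.4
  1.25 M_A + 2.5 M_B = 502
Solving the pair gives M_A = 151.7 kip·ft and M_B = 125 kip·ft (hogging).

M_B = 125 kip·ft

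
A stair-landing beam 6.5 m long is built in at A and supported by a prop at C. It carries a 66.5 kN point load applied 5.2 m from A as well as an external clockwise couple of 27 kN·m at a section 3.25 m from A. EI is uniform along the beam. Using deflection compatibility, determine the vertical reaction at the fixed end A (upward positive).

R_A = 15.01 kN

Release the roller at C. Primary structure: cantilever fixed at A.
Free-end deflection of the primary structure under the applied loading (downward +):
  point load 66.5 at a = 5.2: Pa²(3L − a)/(6EI) = 4286/EI
  clockwise couple 27 at a = 3.25: M₀a(2L − a)/(2EI) = 427.8/EI
  δ_0 = 4713/EI
Tip deflection under a unit load at C: L³/(3EI) = 91.54/EI.
The prop prevents deflection at C: R_C = δ_0/δ_{CC} = 4713/91.54 = 51.49 kN.
Vertical equilibrium: R_A = ΣP − R_C = 66.5 − 51.49 = 15.01 kN.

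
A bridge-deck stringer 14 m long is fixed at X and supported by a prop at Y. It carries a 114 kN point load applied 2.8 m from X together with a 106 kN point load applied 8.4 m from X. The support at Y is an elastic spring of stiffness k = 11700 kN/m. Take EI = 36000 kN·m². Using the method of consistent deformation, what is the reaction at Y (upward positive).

R_Y = 52 kN

Remove the prop at Y; the released (primary) structure is a cantilever built in at X.
Free-end deflection of the primary structure under the applied loading (downward +):
  point load 114 at a = 2.8: Pa²(3L − a)/(6EI) = 5839/EI
  point load 106 at a = 8.4: Pa²(3L − a)/(6EI) = 41884/EI
  δ_0 = 47724/EI
Flexibility coefficient — unit upward force at Y: δ_{YY} = L³/(3EI) = 914.7/EI.
With EI = 36000 kN·m²: δ_0 = 1.3257 m and δ_{YY} = 0.025407 m/kN.
Compatibility — the spring shortens by R_Y/k under the reaction it provides: δ_0 − R_Y·δ_{YY} = R_Y/k. With 1/k = 0.000085 m/kN, R_Y = δ_0 / (δ_{YY} + 1/k) = 1.3257 / (0.025407 + 0.000085) = 52 kN.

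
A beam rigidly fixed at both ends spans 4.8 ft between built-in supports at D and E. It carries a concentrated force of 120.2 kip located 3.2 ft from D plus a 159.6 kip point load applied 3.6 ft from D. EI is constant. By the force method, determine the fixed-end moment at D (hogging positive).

M_D = 78.65 kip·ft

Take the two fixed-end moments M_D, M_E as redundants; the released structure is the simple span DE.
On the primary (simply-supported) span, the end slopes from the loading are:
  at D: point load 120.2 at a = 3.2: Pab(L + b)/(6LEI) = 136.8/EI
  at E: point load 120.2 at a = 3.2: Pab(L + a)/(6LEI) = 171/EI
  at D: point load 159.6 at a = 3.6: Pab(L + b)/(6LEI) = 143.6/EI
  at E: point load 159.6 at a = 3.6: Pab(L + a)/(6LEI) = 201.1/EI
  θ_D0 = 280.4/EI,  θ_E0 = 372/EI
Flexibility coefficients: a unit moment at one end gives L/(3EI) there and L/(6EI) at the far end, so f₁₁ = f₂₂ = 1.6/EI and f₁₂ = f₂₁ = 0.8/EI.
Compatibility — zero rotation at each built-in end:
  1.6 M_D + 0.8 M_E = 280.4
  0.8 M_D + 1.6 M_E = 372
Solving the pair gives M_D = 78.65 kip·ft and M_E = 193.2 kip·ft (hogging).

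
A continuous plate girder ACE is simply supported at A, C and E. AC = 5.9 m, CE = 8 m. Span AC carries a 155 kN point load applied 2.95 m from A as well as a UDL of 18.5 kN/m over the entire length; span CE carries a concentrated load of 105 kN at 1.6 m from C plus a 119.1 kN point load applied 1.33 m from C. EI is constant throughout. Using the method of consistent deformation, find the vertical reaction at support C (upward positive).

R_C = 387.9 kN

Release continuity at C by inserting a hinge; the redundant is the internal moment M_C. The primary structure is two simply-supported spans AC and CE.
Rotations at C on the released spans (each span's end-slope, ×1/EI):
  span AC: point load 155 at a = 2.95: Pab(L + a)/(6LEI) = 337.2/EI
  span AC: UDL 18.5: wL³/(24EI) = 158.3/EI
  span CE: point load 105 at a = 1.6: Pab(L + b)/(6LEI) = 322.6/EI
  span CE: point load 119.1 at a = 1.33: Pab(L + b)/(6LEI) = 322.9/EI
  relative rotation θ_0 = (495.5 + 645.5)/EI = 1141/EI
A unit hogging moment at C produces rotation L₁/(3EI) + L₂/(3EI) = 4.633/EI.
Slope continuity at C: θ_0 = M_C·4.633/EI, so M_C = 1141/4.633 = 246.3 kN·m (hogging).
Span AC, ΣM about A with M_C applied at C: R_C^{AC}·5.9 = 779.2 + 246.3, so R_C^{AC} = 173.8 kN and R_A = 264.1 − 173.8 = 90.34 kN.
Span CE, ΣM about E: R_C^{CE}·8 = 1466 + 246.3, so R_C^{CE} = 214.1 kN and R_E = 224.1 − 214.1 = 10.02 kN.
R_C = 173.8 + 214.1 = 387.9 kN.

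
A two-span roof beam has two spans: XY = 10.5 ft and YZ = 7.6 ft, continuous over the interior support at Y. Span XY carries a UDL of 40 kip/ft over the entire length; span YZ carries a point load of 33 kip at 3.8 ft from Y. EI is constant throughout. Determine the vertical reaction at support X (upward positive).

Insert a hinge at Y; M_Y is the redundant, and each span becomes simply supported.
End slopes at the hinge Y, treating each span as simply supported:
  span XY: UDL 40: wL³/(24EI) = 1929/EI
  span YZ: point load 33 at a = 3.8: Pab(L + b)/(6LEI) = 119.1/EI
  relative rotation θ_0 = (1929 + 119.1)/EI = 2049/EI
A unit hogging moment at Y produces rotation L₁/(3EI) + L₂/(3EI) = 6.033/EI.
Compatibility: M_Y·(L₁+L₂)/(3EI) = θ_0, giving M_Y = 339.5 kip·ft (hogging).
Span XY, ΣM about X with M_Y applied at Y: R_Y^{XY}·10.5 = 2205 + 339.5, so R_Y^{XY} = 242.3 kip and R_X = 420 − 242.3 = 177.7 kip.

R_X = 177.7 kip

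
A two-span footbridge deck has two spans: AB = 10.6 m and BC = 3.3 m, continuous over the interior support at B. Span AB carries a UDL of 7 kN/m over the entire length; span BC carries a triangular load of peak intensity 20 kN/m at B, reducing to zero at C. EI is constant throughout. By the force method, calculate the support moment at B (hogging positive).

M_B = 78.42 kN·m

Release continuity at B by inserting a hinge; the redundant is the internal moment M_B. The primary structure is two simply-supported spans AB and BC.
Rotations at B on the released spans (each span's end-slope, ×1/EI):
  span AB: UDL 7: wL³/(24EI) = 347.4/EI
  span BC: triangular load, peak 20: w₀L³/(45EI) = 15.97/EI
  relative rotation θ_0 = (347.4 + 15.97)/EI = 363.4/EI
A unit hogging moment at B produces rotation L₁/(3EI) + L₂/(3EI) = 4.633/EI.
Compatibility: M_B·(L₁+L₂)/(3EI) = θ_0, giving M_B = 78.42 kN·m (hogging).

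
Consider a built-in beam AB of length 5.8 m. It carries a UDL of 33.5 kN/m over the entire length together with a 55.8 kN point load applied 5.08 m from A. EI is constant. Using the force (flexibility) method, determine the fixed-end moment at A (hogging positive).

Release both end moments; the primary structure is a simply-supported span AB with redundants M_A and M_B.
On the primary (simply-supported) span, the end slopes from the loading are:
  at A: UDL 33.5: wL³/(24EI) = 272.3/EI
  at B: UDL 33.5: wL³/(24EI) = 272.3/EI
  at A: point load 55.8 at a = 5.08: Pab(L + b)/(6LEI) = 38.24/EI
  at B: point load 55.8 at a = 5.08: Pab(L + a)/(6LEI) = 63.81/EI
  θ_A0 = 310.6/EI,  θ_B0 = 336.2/EI
Flexibility coefficients: a unit moment at one end gives L/(3EI) there and L/(6EI) at the far end, so f₁₁ = f₂₂ = 1.933/EI and f₁₂ = f₂₁ = 0.9667/EI.
Compatibility — zero rotation at each built-in end:
  1.933 M_A + 0.9667 M_B = 310.6
  0.9667 M_A + 1.933 M_B = 336.2
Solving the pair gives M_A = 98.28 kN·m and M_B = 124.7 kN·m (hogging).

M_A = 98.28 kN·m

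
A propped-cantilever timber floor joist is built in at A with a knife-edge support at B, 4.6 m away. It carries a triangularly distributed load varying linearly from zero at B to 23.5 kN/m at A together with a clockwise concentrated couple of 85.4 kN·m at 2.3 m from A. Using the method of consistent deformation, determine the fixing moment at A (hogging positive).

Choose R_B as the redundant. The primary structure is the cantilever fixed at A.
Free-end deflection of the primary structure under the applied loading (downward +):
  triangular load, peak 23.5 at the fixed end: w₀L⁴/(30EI) = 350.7/EI
  clockwise couple 85.4 at a = 2.3: M₀a(2L − a)/(2EI) = 677.6/EI
  δ_0 = 1028/EI
Tip deflection under a unit load at B: L³/(3EI) = 32.45/EI.
Compatibility at B: δ_0 − R_B·δ_{BB} = 0, so R_B = 1028/32.45 = 31.7 kN.
Moment equilibrium about A: M_A = Σ(load moments about A) − R_B·L = 168.3 − 31.7×4.6 = 22.48 kN·m.

M_A = 22.48 kN·m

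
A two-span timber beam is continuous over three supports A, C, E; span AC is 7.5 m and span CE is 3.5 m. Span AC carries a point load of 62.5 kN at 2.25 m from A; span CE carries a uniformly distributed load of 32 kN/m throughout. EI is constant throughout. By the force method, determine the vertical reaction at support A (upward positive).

R_A = 35.85 kN

Insert a hinge at C; M_C is the redundant, and each span becomes simply supported.
Discontinuity in slope at C on the released structure — sum the simple-span end rotations:
  span AC: point load 62.5 at a = 2.25: Pab(L + a)/(6LEI) = 160/EI
  span CE: UDL 32: wL³/(24EI) = 57.17/EI
  relative rotation θ_0 = (160 + 57.17)/EI = 217.1/EI
A unit hogging moment at C produces rotation L₁/(3EI) + L₂/(3EI) = 3.667/EI.
Compatibility: M_C·(L₁+L₂)/(3EI) = θ_0, giving M_C = 59.22 kN·m (hogging).
Span AC, ΣM about A with M_C applied at C: R_C^{AC}·7.5 = 140.6 + 59.22, so R_C^{AC} = 26.65 kN and R_A = 62.5 − 26.65 = 35.85 kN.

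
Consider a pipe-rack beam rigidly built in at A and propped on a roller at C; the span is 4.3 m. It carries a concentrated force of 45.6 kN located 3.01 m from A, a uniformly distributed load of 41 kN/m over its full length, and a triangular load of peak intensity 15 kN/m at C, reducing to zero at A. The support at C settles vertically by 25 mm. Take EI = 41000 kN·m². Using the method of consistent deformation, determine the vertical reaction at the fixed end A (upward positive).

R_A = 183.3 kN

Release the roller at C. Primary structure: cantilever fixed at A.
Free-end deflection of the primary structure under the applied loading (downward +):
  point load 45.6 at a = 3.01: Pa²(3L − a)/(6EI) = 681/EI
  UDL 41: wL⁴/(8EI) = 1752/EI
  triangular load, peak 15 at the free end: 11w₀L⁴/(120EI) = 470.1/EI
  δ_0 = 2903/EI
Tip deflection under a unit load at C: L³/(3EI) = 26.5/EI.
With EI = 41000 kN·m²: δ_0 = 0.07081 m and δ_{CC} = 0.000646 m/kN.
Compatibility — the beam at C must follow the support down by 0.025 m: δ_0 − R_C·δ_{CC} = 0.025, so R_C = (0.07081 − 0.025)/0.000646 = 70.87 kN.
Vertical equilibrium: R_A = ΣP − R_C = 254.2 − 70.87 = 183.3 kN.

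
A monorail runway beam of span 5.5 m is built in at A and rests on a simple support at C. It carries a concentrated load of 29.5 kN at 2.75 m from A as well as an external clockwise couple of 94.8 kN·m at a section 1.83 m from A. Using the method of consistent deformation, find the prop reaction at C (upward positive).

Take the reaction at C as the redundant and release it; the primary structure is a cantilever fixed at A.
Primary-structure tip deflection at C by superposition:
  point load 29.5 at a = 2.75: Pa²(3L − a)/(6EI) = 511.3/EI
  clockwise couple 94.8 at a = 1.83: M₀a(2L − a)/(2EI) = 795.4/EI
  δ_0 = 1307/EI
Tip deflection under a unit load at C: L³/(3EI) = 55.46/EI.
Compatibility at C: δ_0 − R_C·δ_{CC} = 0, so R_C = 1307/55.46 = 23.56 kN.

R_C = 23.56 kN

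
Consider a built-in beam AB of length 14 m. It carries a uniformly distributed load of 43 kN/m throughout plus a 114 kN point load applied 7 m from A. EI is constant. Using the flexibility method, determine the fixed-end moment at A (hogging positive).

M_A = 901.8 kN·m

Release both end moments; the primary structure is a simply-supported span AB with redundants M_A and M_B.
Simple-span end rotations at A and B under the given loads:
  at A: UDL 43: wL³/(24EI) = 4916/EI
  at B: UDL 43: wL³/(24EI) = 4916/EI
  at A: point load 114 at a = 7: Pab(L + b)/(6LEI) = 1396/EI
  at B: point load 114 at a = 7: Pab(L + a)/(6LEI) = 1396/EI
  θ_A0 = 6313/EI,  θ_B0 = 6313/EI
Flexibility coefficients: a unit moment at one end gives L/(3EI) there and L/(6EI) at the far end, so f₁₁ = f₂₂ = 4.667/EI and f₁₂ = f₂₁ = 2.333/EI.
Compatibility — zero rotation at each built-in end:
  4.667 M_A + 2.333 M_B = 6313
  2.333 M_A + 4.667 M_B = 6313
Solving the pair gives M_A = 901.8 kN·m and M_B = 901.8 kN·m (hogging).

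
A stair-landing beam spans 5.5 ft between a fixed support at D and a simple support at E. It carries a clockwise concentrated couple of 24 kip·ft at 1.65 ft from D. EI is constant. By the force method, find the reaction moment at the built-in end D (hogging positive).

M_D = 5.64 kip·ft

Remove the prop at E; the released (primary) structure is a cantilever built in at D.
Primary-structure tip deflection at E by superposition:
  clockwise couple 24 at a = 1.65: M₀a(2L − a)/(2EI) = 185.1/EI
Tip deflection under a unit load at E: L³/(3EI) = 55.46/EI.
The prop prevents deflection at E: R_E = δ_0/δ_{EE} = 185.1/55.46 = 3.338 kip.
Moment equilibrium about D: M_D = Σ(load moments about D) − R_E·L = 24 − 3.338×5.5 = 5.64 kip·ft.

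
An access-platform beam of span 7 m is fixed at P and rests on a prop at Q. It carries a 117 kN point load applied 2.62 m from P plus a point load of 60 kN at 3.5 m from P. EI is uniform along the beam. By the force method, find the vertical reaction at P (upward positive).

R_P = 136.7 kN

Remove the prop at Q; the released (primary) structure is a cantilever built in at P.
Free-end deflection of the primary structure under the applied loading (downward +):
  point load 117 at a = 2.62: Pa²(3L − a)/(6EI) = 2460/EI
  point load 60 at a = 3.5: Pa²(3L − a)/(6EI) = 2144/EI
  δ_0 = 4604/EI
Tip deflection under a unit load at Q: L³/(3EI) = 114.3/EI.
Compatibility at Q: δ_0 − R_Q·δ_{QQ} = 0, so R_Q = 4604/114.3 = 40.27 kN.
Vertical equilibrium: R_P = ΣP − R_Q = 177 − 40.27 = 136.7 kN.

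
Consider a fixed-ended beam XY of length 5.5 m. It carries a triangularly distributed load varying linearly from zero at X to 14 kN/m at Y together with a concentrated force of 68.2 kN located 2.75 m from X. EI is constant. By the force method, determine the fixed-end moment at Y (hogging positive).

M_Y = 68.06 kN·m

Take the two fixed-end moments M_X, M_Y as redundants; the released structure is the simple span XY.
Simple-span end rotations at X and Y under the given loads:
  at X: triangular load, peak 14: 7w₀L³/(360EI) = 45.29/EI
  at Y: triangular load, peak 14: w₀L³/(45EI) = 51.76/EI
  at X: point load 68.2 at a = 2.75: Pab(L + b)/(6LEI) = 128.9/EI
  at Y: point load 68.2 at a = 2.75: Pab(L + a)/(6LEI) = 128.9/EI
  θ_X0 = 174.2/EI,  θ_Y0 = 180.7/EI
Flexibility coefficients: a unit moment at one end gives L/(3EI) there and L/(6EI) at the far end, so f₁₁ = f₂₂ = 1.833/EI and f₁₂ = f₂₁ = 0.9167/EI.
Compatibility — zero rotation at each built-in end:
  1.833 M_X + 0.9167 M_Y = 174.2
  0.9167 M_X + 1.833 M_Y = 180.7
Solving the pair gives M_X = 61 kN·m and M_Y = 68.06 kN·m (hogging).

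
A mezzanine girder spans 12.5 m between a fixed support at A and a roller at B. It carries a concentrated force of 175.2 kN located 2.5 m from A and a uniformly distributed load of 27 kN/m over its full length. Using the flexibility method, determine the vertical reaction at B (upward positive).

Release the roller at B. Primary structure: cantilever fixed at A.
Primary-structure tip deflection at B by superposition:
  point load 175.2 at a = 2.5: Pa²(3L − a)/(6EI) = 6388/EI
  UDL 27: wL⁴/(8EI) = 82397/EI
  δ_0 = 88785/EI
Flexibility coefficient — unit upward force at B: δ_{BB} = L³/(3EI) = 651/EI.
The prop prevents deflection at B: R_B = δ_0/δ_{BB} = 88785/651 = 136.4 kN.

R_B = 136.4 kN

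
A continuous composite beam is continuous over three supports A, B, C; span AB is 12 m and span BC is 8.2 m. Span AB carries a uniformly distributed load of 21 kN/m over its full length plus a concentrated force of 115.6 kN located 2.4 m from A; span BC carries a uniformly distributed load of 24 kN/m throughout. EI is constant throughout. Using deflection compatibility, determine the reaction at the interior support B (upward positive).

R_B = 326.7 kN

Insert a hinge at B; M_B is the redundant, and each span becomes simply supported.
Rotations at B on the released spans (each span's end-slope, ×1/EI):
  span AB: UDL 21: wL³/(24EI) = 1512/EI
  span AB: point load 115.6 at a = 2.4: Pab(L + a)/(6LEI) = 532.7/EI
  span BC: UDL 24: wL³/(24EI) = 551.4/EI
  relative rotation θ_0 = (2045 + 551.4)/EI = 2596/EI
A unit hogging moment at B produces rotation L₁/(3EI) + L₂/(3EI) = 6.733/EI.
Slope continuity at B: θ_0 = M_B·6.733/EI, so M_B = 2596/6.733 = 385.6 kN·m (hogging).
Span AB, ΣM about A with M_B applied at B: R_B^{AB}·12 = 1789 + 385.6, so R_B^{AB} = 181.2 kN and R_A = 367.6 − 181.2 = 186.4 kN.
Span BC, ΣM about C: R_B^{BC}·8.2 = 806.9 + 385.6, so R_B^{BC} = 145.4 kN and R_C = 196.8 − 145.4 = 51.38 kN.
R_B = 181.2 + 145.4 = 326.7 kN.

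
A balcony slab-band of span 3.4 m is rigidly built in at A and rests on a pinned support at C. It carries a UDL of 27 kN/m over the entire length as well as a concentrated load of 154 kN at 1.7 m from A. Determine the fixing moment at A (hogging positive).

M_A = 137.2 kN·m

Take the reaction at C as the redundant and release it; the primary structure is a cantilever fixed at A.
Free-end deflection of the primary structure under the applied loading (downward +):
  UDL 27: wL⁴/(8EI) = 451/EI
  point load 154 at a = 1.7: Pa²(3L − a)/(6EI) = 630.5/EI
  δ_0 = 1082/EI
Flexibility coefficient — unit upward force at C: δ_{CC} = L³/(3EI) = 13.1/EI.
The prop prevents deflection at C: R_C = δ_0/δ_{CC} = 1082/13.1 = 82.55 kN.
Moment equilibrium about A: M_A = Σ(load moments about A) − R_C·L = 417.9 − 82.55×3.4 = 137.2 kN·m.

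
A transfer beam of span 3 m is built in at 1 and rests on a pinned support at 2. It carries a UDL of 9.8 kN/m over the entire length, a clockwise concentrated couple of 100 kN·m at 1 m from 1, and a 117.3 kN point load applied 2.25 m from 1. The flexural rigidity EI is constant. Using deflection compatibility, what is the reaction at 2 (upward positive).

Take the reaction at 2 as the redundant and release it; the primary structure is a cantilever fixed at 1.
Downward deflection at the released point 2 due to the loads:
  UDL 9.8: wL⁴/(8EI) = 99.22/EI
  clockwise couple 100 at a = 1: M₀a(2L − a)/(2EI) = 250/EI
  point load 117.3 at a = 2.25: Pa²(3L − a)/(6EI) = 668.1/EI
  δ_0 = 1017/EI
Flexibility coefficient — unit upward force at 2: δ_{22} = L³/(3EI) = 9/EI.
Compatibility at 2: δ_0 − R_2·δ_{22} = 0, so R_2 = 1017/9 = 113 kN.

R_2 = 113 kN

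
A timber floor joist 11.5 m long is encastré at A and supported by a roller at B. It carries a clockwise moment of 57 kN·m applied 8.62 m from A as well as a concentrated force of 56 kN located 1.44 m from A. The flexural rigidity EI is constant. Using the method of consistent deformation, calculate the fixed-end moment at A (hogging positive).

Take the reaction at B as the redundant and release it; the primary structure is a cantilever fixed at A.
Deflection at B on the released cantilever, summing each load's contribution:
  clockwise couple 57 at a = 8.62: M₀a(2L − a)/(2EI) = 3533/EI
  point load 56 at a = 1.44: Pa²(3L − a)/(6EI) = 639.8/EI
  δ_0 = 4173/EI
Flexibility coefficient — unit upward force at B: δ_{BB} = L³/(3EI) = 507/EI.
The prop prevents deflection at B: R_B = δ_0/δ_{BB} = 4173/507 = 8.231 kN.
Moment equilibrium about A: M_A = Σ(load moments about A) − R_B·L = 137.6 − 8.231×11.5 = 42.99 kN·m.

M_A = 42.99 kN·m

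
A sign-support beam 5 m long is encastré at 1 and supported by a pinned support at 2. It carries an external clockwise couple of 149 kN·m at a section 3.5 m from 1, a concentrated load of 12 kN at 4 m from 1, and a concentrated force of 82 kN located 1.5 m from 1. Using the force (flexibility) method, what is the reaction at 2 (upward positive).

R_2 = 59.09 kN

Remove the prop at 2; the released (primary) structure is a cantilever built in at 1.
Downward deflection at the released point 2 due to the loads:
  clockwise couple 149 at a = 3.5: M₀a(2L − a)/(2EI) = 1695/EI
  point load 12 at a = 4: Pa²(3L − a)/(6EI) = 352/EI
  point load 82 at a = 1.5: Pa²(3L − a)/(6EI) = 415.1/EI
  δ_0 = 2462/EI
Tip deflection under a unit load at 2: L³/(3EI) = 41.67/EI.
Compatibility at 2: δ_0 − R_2·δ_{22} = 0, so R_2 = 2462/41.67 = 59.09 kN.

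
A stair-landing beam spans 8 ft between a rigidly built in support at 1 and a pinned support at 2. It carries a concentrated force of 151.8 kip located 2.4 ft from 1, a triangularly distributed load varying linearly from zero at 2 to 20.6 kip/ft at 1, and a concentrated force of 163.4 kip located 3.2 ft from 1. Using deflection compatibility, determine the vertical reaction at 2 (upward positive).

Choose R_2 as the redundant. The primary structure is the cantilever fixed at 1.
Downward deflection at the released point 2 due to the loads:
  point load 151.8 at a = 2.4: Pa²(3L − a)/(6EI) = 3148/EI
  triangular load, peak 20.6 at the fixed end: w₀L⁴/(30EI) = 2813/EI
  point load 163.4 at a = 3.2: Pa²(3L − a)/(6EI) = 5800/EI
  δ_0 = 11761/EI
Tip deflection under a unit load at 2: L³/(3EI) = 170.7/EI.
The prop prevents deflection at 2: R_2 = δ_0/δ_{22} = 11761/170.7 = 68.91 kip.

R_2 = 68.91 kip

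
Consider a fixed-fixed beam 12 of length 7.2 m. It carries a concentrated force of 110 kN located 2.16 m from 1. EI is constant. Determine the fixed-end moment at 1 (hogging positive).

Release both end moments; the primary structure is a simply-supported span 12 with redundants M_1 and M_2.
End rotations of the released simple span under the applied load (×1/EI):
  at 1: point load 110 at a = 2.16: Pab(L + b)/(6LEI) = 339.3/EI
  at 2: point load 110 at a = 2.16: Pab(L + a)/(6LEI) = 259.5/EI
  θ_10 = 339.3/EI,  θ_20 = 259.5/EI
Flexibility coefficients: a unit moment at one end gives L/(3EI) there and L/(6EI) at the far end, so f₁₁ = f₂₂ = 2.4/EI and f₁₂ = f₂₁ = 1.2/EI.
Compatibility — zero rotation at each built-in end:
  2.4 M_1 + 1.2 M_2 = 339.3
  1.2 M_1 + 2.4 M_2 = 259.5
Solving the pair gives M_1 = 116.4 kN·m and M_2 = 49.9 kN·m (hogging).

M_1 = 116.4 kN·m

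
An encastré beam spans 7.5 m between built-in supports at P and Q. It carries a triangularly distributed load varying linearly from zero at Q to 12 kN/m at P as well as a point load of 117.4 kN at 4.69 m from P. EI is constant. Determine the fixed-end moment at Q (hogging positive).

Release both end moments; the primary structure is a simply-supported span PQ with redundants M_P and M_Q.
End rotations of the released simple span under the applied load (×1/EI):
  at P: triangular load, peak 12: w₀L³/(45EI) = 112.5/EI
  at Q: triangular load, peak 12: 7w₀L³/(360EI) = 98.44/EI
  at P: point load 117.4 at a = 4.69: Pab(L + b)/(6LEI) = 354.5/EI
  at Q: point load 117.4 at a = 4.69: Pab(L + a)/(6LEI) = 419.1/EI
  θ_P0 = 467/EI,  θ_Q0 = 517.6/EI
Flexibility coefficients: a unit moment at one end gives L/(3EI) there and L/(6EI) at the far end, so f₁₁ = f₂₂ = 2.5/EI and f₁₂ = f₂₁ = 1.25/EI.
Compatibility — zero rotation at each built-in end:
  2.5 M_P + 1.25 M_Q = 467
  1.25 M_P + 2.5 M_Q = 517.6
Solving the pair gives M_P = 111 kN·m and M_Q = 151.5 kN·m (hogging).

M_Q = 151.5 kN·m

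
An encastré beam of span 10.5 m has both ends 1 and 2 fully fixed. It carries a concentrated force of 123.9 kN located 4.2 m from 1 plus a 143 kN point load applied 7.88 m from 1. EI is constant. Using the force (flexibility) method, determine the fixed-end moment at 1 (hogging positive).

Take the two fixed-end moments M_1, M_2 as redundants; the released structure is the simple span 12.
Simple-span end rotations at 1 and 2 under the given loads:
  at 1: point load 123.9 at a = 4.2: Pab(L + b)/(6LEI) = 874.2/EI
  at 2: point load 123.9 at a = 4.2: Pab(L + a)/(6LEI) = 765/EI
  at 1: point load 143 at a = 7.88: Pab(L + b)/(6LEI) = 614.8/EI
  at 2: point load 143 at a = 7.88: Pab(L + a)/(6LEI) = 861.3/EI
  θ_10 = 1489/EI,  θ_20 = 1626/EI
Flexibility coefficients: a unit moment at one end gives L/(3EI) there and L/(6EI) at the far end, so f₁₁ = f₂₂ = 3.5/EI and f₁₂ = f₂₁ = 1.75/EI.
Compatibility — zero rotation at each built-in end:
  3.5 M_1 + 1.75 M_2 = 1489
  1.75 M_1 + 3.5 M_2 = 1626
Solving the pair gives M_1 = 257.5 kN·m and M_2 = 335.9 kN·m (hogging).

M_1 = 257.5 kN·m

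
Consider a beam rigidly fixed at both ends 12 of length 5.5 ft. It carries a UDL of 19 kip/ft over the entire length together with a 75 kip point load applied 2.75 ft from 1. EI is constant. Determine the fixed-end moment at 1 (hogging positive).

Take the two fixed-end moments M_1, M_2 as redundants; the released structure is the simple span 12.
End rotations of the released simple span under the applied load (×1/EI):
  at 1: UDL 19: wL³/(24EI) = 131.7/EI
  at 2: UDL 19: wL³/(24EI) = 131.7/EI
  at 1: point load 75 at a = 2.75: Pab(L + b)/(6LEI) = 141.8/EI
  at 2: point load 75 at a = 2.75: Pab(L + a)/(6LEI) = 141.8/EI
  θ_10 = 273.5/EI,  θ_20 = 273.5/EI
Flexibility coefficients: a unit moment at one end gives L/(3EI) there and L/(6EI) at the far end, so f₁₁ = f₂₂ = 1.833/EI and f₁₂ = f₂₁ = 0.9167/EI.
Compatibility — zero rotation at each built-in end:
  1.833 M_1 + 0.9167 M_2 = 273.5
  0.9167 M_1 + 1.833 M_2 = 273.5
Solving the pair gives M_1 = 99.46 kip·ft and M_2 = 99.46 kip·ft (hogging).

M_1 = 99.46 kip·ft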